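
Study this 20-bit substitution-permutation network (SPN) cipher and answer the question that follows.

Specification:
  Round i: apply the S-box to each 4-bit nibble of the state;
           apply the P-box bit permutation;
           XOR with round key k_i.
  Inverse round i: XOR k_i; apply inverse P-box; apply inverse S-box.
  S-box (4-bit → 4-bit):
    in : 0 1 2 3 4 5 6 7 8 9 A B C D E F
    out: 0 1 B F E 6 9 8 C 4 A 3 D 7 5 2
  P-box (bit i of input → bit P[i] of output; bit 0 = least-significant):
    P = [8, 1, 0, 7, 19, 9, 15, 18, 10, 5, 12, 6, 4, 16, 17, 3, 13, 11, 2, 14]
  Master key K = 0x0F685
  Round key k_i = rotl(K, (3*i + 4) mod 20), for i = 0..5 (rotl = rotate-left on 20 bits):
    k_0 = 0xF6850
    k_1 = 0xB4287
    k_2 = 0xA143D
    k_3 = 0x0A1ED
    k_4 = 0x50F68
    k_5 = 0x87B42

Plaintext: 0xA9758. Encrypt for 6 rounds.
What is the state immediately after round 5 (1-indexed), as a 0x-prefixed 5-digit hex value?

0xCF55E

s_0 = plaintext = 0xA9758
s_1 = Round(s_0, k_0) = 0xDA291
s_2 = Round(s_1, k_1) = 0xAEFEB
s_3 = Round(s_2, k_2) = 0x0DD0F
s_4 = Round(s_3, k_3) = 0x3B5DF
s_5 = Round(s_4, k_4) = 0xCF55E
s_6 = Round(s_5, k_5) = 0x98867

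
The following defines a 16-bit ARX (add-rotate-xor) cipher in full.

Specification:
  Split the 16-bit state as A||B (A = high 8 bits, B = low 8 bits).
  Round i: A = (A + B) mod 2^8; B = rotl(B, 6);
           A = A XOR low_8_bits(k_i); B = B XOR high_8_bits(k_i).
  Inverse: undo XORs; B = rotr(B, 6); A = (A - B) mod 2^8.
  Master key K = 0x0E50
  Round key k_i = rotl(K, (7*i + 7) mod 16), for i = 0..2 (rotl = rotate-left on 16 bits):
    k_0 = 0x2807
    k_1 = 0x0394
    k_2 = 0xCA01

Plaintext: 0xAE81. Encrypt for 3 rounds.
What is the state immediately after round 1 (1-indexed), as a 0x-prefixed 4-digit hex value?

s_0 = plaintext = 0xAE81
s_1 = Round(s_0, k_0) = 0x2848
s_2 = Round(s_1, k_1) = 0xE411
s_3 = Round(s_2, k_2) = 0xF48E

0x2848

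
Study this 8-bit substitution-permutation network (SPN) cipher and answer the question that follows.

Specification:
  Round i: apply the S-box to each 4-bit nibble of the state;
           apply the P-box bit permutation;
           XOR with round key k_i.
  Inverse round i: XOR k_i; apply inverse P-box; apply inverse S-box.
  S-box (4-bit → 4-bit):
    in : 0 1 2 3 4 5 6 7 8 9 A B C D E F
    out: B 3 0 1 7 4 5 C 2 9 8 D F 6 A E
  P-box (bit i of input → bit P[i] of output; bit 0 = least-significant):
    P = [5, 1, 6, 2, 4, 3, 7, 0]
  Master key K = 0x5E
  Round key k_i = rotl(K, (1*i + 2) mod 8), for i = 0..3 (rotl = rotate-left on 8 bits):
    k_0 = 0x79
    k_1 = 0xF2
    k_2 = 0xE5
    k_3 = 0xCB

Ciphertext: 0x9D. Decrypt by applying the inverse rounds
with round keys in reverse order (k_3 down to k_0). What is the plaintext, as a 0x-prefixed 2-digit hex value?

s_0 = ciphertext = 0x9D
s_1 = InvRound(s_0, k_3) = 0x3F
s_2 = InvRound(s_1, k_2) = 0x4D
s_3 = InvRound(s_2, k_1) = 0xC0
s_4 = InvRound(s_3, k_0) = 0xC3

0xC3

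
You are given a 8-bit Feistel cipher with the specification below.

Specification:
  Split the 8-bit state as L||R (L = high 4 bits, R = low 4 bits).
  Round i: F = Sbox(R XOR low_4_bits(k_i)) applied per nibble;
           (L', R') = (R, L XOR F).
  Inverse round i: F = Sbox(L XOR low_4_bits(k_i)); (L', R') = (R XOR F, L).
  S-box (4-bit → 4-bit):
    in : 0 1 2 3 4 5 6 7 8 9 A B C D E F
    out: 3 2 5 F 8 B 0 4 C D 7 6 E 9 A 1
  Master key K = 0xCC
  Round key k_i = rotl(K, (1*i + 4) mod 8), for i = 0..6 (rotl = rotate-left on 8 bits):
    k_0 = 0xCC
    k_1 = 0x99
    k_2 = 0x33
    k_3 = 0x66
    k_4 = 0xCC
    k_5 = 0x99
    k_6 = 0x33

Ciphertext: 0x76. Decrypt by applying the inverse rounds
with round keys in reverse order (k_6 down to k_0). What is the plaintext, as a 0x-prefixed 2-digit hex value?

s_0 = ciphertext = 0x76
s_1 = InvRound(s_0, k_6) = 0xE7
s_2 = InvRound(s_1, k_5) = 0x3E
s_3 = InvRound(s_2, k_4) = 0xF3
s_4 = InvRound(s_3, k_3) = 0xEF
s_5 = InvRound(s_4, k_2) = 0x6E
s_6 = InvRound(s_5, k_1) = 0xF6
s_7 = InvRound(s_6, k_0) = 0x9F

0x9F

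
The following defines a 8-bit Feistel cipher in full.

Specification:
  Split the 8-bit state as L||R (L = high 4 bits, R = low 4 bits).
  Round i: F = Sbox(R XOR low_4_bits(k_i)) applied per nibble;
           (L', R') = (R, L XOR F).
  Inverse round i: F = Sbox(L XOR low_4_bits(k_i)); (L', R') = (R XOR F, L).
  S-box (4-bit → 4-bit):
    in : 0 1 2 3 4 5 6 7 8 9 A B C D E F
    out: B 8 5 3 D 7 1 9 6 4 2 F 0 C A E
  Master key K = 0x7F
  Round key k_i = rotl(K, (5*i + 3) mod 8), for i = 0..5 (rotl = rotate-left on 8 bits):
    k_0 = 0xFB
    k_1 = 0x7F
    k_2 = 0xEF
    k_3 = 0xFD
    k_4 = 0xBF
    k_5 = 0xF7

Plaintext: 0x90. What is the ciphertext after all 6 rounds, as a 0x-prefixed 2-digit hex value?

s_0 = plaintext = 0x90
s_1 = Round(s_0, k_0) = 0x06
s_2 = Round(s_1, k_1) = 0x64
s_3 = Round(s_2, k_2) = 0x49
s_4 = Round(s_3, k_3) = 0x99
s_5 = Round(s_4, k_4) = 0x98
s_6 = Round(s_5, k_5) = 0x87

0x87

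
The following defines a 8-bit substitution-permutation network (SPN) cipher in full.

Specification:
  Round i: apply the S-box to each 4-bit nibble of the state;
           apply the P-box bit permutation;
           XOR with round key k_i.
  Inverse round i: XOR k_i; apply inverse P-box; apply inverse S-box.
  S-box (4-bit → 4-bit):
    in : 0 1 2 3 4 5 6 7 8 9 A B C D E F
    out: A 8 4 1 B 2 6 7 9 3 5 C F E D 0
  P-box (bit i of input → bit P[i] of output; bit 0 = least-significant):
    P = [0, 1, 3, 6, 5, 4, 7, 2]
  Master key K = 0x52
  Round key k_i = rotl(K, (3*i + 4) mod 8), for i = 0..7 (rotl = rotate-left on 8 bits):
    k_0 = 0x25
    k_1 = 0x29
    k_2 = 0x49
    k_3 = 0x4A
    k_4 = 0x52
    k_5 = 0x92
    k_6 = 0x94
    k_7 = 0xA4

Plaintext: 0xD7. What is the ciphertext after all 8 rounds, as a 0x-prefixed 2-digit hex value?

0x0F

s_0 = plaintext = 0xD7
s_1 = Round(s_0, k_0) = 0xBA
s_2 = Round(s_1, k_1) = 0xA4
s_3 = Round(s_2, k_2) = 0xAA
s_4 = Round(s_3, k_3) = 0xE3
s_5 = Round(s_4, k_4) = 0xF7
s_6 = Round(s_5, k_5) = 0x99
s_7 = Round(s_6, k_6) = 0xA7
s_8 = Round(s_7, k_7) = 0x0F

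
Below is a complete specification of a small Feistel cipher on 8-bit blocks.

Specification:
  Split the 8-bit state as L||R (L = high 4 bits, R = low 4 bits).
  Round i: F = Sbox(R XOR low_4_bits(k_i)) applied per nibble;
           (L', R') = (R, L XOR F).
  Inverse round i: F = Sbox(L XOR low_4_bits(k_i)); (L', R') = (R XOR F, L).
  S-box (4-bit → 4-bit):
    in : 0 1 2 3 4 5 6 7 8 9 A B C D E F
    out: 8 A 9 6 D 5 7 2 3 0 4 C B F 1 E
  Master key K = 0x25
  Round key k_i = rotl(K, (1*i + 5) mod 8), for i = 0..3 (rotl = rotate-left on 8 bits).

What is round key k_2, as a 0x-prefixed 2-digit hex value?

0x92

K = 0x25
k_0 = rotl(K, (1*0+5) mod 8) = rotl(K, 5) = 0xA4
k_1 = rotl(K, (1*1+5) mod 8) = rotl(K, 6) = 0x49
k_2 = rotl(K, (1*2+5) mod 8) = rotl(K, 7) = 0x92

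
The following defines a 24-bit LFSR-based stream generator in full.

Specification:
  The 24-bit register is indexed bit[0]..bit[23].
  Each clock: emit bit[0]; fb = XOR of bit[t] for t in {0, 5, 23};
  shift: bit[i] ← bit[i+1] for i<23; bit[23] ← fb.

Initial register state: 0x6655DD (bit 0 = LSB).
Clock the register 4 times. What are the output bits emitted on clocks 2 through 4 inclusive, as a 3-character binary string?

011

reg_0 = 0x6655DD
clock 1: out=1, reg = 0xB32AEE
clock 2: out=0, reg = 0x599577
clock 3: out=1, reg = 0x2CCABB
clock 4: out=1, reg = 0x16655D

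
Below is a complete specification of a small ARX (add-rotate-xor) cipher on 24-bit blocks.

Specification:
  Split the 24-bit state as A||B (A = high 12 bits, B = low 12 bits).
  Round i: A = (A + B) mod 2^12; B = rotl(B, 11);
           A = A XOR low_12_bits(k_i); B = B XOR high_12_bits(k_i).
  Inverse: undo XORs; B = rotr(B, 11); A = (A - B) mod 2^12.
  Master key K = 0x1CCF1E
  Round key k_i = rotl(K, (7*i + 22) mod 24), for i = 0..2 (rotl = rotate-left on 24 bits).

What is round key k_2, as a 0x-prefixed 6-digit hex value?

K = 0x1CCF1E
k_0 = rotl(K, (7*0+22) mod 24) = rotl(K, 22) = 0x8733C7
k_1 = rotl(K, (7*1+22) mod 24) = rotl(K, 5) = 0x99E3C3
k_2 = rotl(K, (7*2+22) mod 24) = rotl(K, 12) = 0xF1E1CC

0xF1E1CC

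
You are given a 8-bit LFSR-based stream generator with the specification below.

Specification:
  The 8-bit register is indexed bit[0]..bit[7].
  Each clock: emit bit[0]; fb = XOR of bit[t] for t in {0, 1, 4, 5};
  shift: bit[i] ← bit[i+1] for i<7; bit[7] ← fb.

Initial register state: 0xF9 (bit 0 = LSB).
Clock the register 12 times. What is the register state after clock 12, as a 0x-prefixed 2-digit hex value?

reg_0 = 0xF9
clock 1: out=1, reg = 0xFC
clock 2: out=0, reg = 0x7E
clock 3: out=0, reg = 0xBF
clock 4: out=1, reg = 0x5F
clock 5: out=1, reg = 0xAF
clock 6: out=1, reg = 0xD7
clock 7: out=1, reg = 0xEB
clock 8: out=1, reg = 0xF5
clock 9: out=1, reg = 0xFA
clock 10: out=0, reg = 0xFD
clock 11: out=1, reg = 0xFE
clock 12: out=0, reg = 0xFF

0xFF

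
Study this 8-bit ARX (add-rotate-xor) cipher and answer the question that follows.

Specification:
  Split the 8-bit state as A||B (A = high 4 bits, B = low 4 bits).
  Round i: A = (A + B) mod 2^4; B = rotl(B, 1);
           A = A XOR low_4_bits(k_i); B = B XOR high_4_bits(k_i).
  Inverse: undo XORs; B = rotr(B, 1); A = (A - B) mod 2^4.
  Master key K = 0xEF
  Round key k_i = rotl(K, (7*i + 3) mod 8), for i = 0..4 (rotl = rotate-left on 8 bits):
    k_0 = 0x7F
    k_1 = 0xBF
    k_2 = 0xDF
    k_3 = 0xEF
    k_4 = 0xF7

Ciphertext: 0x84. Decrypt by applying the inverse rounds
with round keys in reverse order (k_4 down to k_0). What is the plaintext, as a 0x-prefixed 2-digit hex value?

s_0 = ciphertext = 0x84
s_1 = InvRound(s_0, k_4) = 0x2D
s_2 = InvRound(s_1, k_3) = 0x49
s_3 = InvRound(s_2, k_2) = 0x92
s_4 = InvRound(s_3, k_1) = 0xAC
s_5 = InvRound(s_4, k_0) = 0x8D

0x8D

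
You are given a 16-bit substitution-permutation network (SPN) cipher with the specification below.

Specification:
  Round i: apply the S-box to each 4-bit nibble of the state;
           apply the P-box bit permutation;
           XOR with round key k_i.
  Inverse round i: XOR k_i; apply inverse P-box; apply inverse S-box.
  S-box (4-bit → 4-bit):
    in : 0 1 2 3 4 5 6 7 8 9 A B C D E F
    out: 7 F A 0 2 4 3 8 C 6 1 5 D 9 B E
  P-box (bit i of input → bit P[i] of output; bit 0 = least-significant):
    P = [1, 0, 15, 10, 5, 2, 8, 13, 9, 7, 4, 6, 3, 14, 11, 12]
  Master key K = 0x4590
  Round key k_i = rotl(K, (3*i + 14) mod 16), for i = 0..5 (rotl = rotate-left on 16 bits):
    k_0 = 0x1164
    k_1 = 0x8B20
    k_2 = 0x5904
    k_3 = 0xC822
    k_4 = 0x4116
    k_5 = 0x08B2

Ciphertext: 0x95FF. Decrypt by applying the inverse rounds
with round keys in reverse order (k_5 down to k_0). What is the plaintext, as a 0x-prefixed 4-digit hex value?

0xDEE1

s_0 = ciphertext = 0x95FF
s_1 = InvRound(s_0, k_5) = 0xC79F
s_2 = InvRound(s_1, k_4) = 0xA63F
s_3 = InvRound(s_2, k_3) = 0x0B22
s_4 = InvRound(s_3, k_2) = 0x2A6A
s_5 = InvRound(s_4, k_1) = 0xA78B
s_6 = InvRound(s_5, k_0) = 0xDEE1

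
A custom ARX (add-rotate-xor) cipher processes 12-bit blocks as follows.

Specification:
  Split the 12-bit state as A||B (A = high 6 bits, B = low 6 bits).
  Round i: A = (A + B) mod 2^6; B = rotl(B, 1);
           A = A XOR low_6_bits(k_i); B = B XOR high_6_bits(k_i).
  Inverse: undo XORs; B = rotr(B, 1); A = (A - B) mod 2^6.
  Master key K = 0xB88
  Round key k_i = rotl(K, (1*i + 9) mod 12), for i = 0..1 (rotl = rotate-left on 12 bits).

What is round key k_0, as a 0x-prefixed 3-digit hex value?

0x171

K = 0xB88
k_0 = rotl(K, (1*0+9) mod 12) = rotl(K, 9) = 0x171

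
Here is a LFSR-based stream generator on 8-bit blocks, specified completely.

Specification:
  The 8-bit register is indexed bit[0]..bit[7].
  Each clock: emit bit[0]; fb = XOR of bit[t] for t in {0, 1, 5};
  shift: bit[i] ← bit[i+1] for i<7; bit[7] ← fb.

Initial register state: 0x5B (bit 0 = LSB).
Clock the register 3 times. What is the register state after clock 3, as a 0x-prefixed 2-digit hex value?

0x8B

reg_0 = 0x5B
clock 1: out=1, reg = 0x2D
clock 2: out=1, reg = 0x16
clock 3: out=0, reg = 0x8B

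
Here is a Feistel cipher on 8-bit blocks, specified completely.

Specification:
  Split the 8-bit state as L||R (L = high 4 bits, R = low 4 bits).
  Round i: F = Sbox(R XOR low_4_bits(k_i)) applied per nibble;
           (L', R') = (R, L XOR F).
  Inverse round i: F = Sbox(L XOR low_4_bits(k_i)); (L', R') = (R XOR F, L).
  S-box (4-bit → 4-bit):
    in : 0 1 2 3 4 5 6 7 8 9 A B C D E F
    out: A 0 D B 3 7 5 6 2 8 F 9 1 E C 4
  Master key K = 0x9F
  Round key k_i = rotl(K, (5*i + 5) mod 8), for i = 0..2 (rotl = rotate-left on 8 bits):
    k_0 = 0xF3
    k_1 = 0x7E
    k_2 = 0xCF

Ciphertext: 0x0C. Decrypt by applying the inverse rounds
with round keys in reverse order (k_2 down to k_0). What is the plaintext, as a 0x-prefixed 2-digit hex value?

0xD5

s_0 = ciphertext = 0x0C
s_1 = InvRound(s_0, k_2) = 0x80
s_2 = InvRound(s_1, k_1) = 0x58
s_3 = InvRound(s_2, k_0) = 0xD5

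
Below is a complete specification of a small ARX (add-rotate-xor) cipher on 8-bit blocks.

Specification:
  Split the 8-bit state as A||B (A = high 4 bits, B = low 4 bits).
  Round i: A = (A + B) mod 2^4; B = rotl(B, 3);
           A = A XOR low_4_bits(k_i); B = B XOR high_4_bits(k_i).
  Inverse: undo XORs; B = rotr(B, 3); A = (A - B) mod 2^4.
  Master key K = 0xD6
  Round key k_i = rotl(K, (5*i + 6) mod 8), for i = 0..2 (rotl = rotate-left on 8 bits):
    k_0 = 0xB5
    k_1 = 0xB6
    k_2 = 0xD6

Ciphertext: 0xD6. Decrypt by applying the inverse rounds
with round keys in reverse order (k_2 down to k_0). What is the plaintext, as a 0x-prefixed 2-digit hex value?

0x84

s_0 = ciphertext = 0xD6
s_1 = InvRound(s_0, k_2) = 0x47
s_2 = InvRound(s_1, k_1) = 0x99
s_3 = InvRound(s_2, k_0) = 0x84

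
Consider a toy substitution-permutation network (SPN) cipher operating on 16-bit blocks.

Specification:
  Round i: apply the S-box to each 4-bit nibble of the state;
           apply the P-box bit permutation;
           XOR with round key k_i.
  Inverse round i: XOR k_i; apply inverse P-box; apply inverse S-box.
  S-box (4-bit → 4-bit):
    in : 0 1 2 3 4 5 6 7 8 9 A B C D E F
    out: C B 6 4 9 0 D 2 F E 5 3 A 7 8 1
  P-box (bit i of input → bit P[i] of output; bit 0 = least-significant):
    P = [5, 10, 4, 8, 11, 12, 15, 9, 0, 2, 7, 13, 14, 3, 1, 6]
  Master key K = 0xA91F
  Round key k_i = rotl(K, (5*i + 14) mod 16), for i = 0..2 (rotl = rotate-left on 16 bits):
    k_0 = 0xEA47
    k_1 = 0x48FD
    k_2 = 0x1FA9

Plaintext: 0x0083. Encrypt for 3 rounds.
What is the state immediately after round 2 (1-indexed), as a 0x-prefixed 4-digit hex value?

s_0 = plaintext = 0x0083
s_1 = Round(s_0, k_0) = 0x5095
s_2 = Round(s_1, k_1) = 0xFA7D
s_3 = Round(s_2, k_2) = 0x4B18

0xFA7D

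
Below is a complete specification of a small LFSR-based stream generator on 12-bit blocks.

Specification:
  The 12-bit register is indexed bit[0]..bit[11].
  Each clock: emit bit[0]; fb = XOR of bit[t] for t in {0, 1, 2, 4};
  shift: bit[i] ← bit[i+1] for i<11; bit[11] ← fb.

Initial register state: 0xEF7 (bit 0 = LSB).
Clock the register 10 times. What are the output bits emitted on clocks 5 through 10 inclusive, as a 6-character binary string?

reg_0 = 0xEF7
clock 1: out=1, reg = 0x77B
clock 2: out=1, reg = 0xBBD
clock 3: out=1, reg = 0xDDE
clock 4: out=0, reg = 0xEEF
clock 5: out=1, reg = 0xF77
clock 6: out=1, reg = 0x7BB
clock 7: out=1, reg = 0xBDD
clock 8: out=1, reg = 0xDEE
clock 9: out=0, reg = 0x6F7
clock 10: out=1, reg = 0x37B

111101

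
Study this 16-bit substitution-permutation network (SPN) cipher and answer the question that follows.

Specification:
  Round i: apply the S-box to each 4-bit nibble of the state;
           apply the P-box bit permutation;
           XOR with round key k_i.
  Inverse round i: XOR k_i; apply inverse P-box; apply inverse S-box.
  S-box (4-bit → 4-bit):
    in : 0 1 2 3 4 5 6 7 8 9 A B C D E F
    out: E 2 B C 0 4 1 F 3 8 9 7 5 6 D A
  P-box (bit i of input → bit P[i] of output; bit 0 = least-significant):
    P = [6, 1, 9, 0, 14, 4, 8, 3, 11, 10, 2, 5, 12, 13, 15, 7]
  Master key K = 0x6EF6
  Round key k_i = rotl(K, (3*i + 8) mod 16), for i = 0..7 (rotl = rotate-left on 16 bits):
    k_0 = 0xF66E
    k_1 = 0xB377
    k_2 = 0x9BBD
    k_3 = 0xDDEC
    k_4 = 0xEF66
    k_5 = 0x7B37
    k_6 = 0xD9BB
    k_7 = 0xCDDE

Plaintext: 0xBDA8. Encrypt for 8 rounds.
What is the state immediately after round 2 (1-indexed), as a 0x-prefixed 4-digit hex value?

s_0 = plaintext = 0xBDA8
s_1 = Round(s_0, k_0) = 0x0220
s_2 = Round(s_1, k_1) = 0x5DCC
s_3 = Round(s_2, k_2) = 0x5CF9
s_4 = Round(s_3, k_3) = 0x55F1
s_5 = Round(s_4, k_4) = 0x6F78
s_6 = Round(s_5, k_5) = 0x2E4D
s_7 = Round(s_6, k_6) = 0xE31D
s_8 = Round(s_7, k_7) = 0x5F68

0x5DCC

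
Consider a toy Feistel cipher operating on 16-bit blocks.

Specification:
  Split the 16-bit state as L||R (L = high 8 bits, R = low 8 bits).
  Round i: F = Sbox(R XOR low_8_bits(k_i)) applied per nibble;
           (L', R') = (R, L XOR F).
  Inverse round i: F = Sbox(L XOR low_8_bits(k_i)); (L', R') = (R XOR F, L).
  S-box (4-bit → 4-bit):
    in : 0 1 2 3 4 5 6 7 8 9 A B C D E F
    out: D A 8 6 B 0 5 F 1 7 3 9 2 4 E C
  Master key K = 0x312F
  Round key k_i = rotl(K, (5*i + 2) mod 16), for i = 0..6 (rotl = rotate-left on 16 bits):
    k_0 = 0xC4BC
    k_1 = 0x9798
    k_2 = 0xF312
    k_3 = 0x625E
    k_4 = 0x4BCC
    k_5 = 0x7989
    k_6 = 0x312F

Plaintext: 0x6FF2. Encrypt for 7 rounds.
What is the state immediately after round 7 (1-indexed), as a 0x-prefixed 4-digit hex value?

s_0 = plaintext = 0x6FF2
s_1 = Round(s_0, k_0) = 0xF2D1
s_2 = Round(s_1, k_1) = 0xD145
s_3 = Round(s_2, k_2) = 0x45DE
s_4 = Round(s_3, k_3) = 0xDE58
s_5 = Round(s_4, k_4) = 0x58A5
s_6 = Round(s_5, k_5) = 0xA5DA
s_7 = Round(s_6, k_6) = 0xDA65

0xDA65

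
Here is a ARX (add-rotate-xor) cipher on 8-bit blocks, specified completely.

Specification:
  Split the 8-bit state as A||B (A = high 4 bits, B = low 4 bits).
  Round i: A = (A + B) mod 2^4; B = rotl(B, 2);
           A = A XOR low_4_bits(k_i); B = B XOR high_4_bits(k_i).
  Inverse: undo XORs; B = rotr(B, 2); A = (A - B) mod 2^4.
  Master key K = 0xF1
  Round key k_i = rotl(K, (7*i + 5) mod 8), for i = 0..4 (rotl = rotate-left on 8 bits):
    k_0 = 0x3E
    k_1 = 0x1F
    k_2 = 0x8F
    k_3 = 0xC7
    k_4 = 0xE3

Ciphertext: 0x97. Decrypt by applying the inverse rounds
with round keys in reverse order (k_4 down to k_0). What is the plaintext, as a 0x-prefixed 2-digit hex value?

s_0 = ciphertext = 0x97
s_1 = InvRound(s_0, k_4) = 0x46
s_2 = InvRound(s_1, k_3) = 0x9A
s_3 = InvRound(s_2, k_2) = 0xE8
s_4 = InvRound(s_3, k_1) = 0xB6
s_5 = InvRound(s_4, k_0) = 0x05

0x05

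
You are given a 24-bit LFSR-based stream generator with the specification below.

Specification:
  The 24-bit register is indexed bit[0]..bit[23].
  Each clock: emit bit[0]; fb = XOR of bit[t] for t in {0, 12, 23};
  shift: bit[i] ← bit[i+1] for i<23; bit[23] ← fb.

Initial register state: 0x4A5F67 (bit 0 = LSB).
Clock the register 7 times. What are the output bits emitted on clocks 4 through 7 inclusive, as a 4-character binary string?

0011

reg_0 = 0x4A5F67
clock 1: out=1, reg = 0x252FB3
clock 2: out=1, reg = 0x9297D9
clock 3: out=1, reg = 0xC94BEC
clock 4: out=0, reg = 0xE4A5F6
clock 5: out=0, reg = 0xF252FB
clock 6: out=1, reg = 0xF9297D
clock 7: out=1, reg = 0x7C94BE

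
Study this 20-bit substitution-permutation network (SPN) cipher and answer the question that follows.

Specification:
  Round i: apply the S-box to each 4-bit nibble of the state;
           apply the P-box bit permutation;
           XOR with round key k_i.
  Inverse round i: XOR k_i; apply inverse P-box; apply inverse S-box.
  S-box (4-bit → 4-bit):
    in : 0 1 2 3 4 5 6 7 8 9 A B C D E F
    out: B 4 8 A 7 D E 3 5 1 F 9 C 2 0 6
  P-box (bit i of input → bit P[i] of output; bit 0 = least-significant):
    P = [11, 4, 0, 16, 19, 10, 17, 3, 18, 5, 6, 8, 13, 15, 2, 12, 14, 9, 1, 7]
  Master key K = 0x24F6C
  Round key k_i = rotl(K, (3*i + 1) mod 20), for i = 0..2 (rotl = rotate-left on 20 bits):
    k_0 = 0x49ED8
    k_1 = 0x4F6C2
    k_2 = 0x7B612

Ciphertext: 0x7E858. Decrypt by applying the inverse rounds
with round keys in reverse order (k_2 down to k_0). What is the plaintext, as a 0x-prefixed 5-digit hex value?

0xC4488

s_0 = ciphertext = 0x7E858
s_1 = InvRound(s_0, k_2) = 0x42139
s_2 = InvRound(s_1, k_1) = 0xA363F
s_3 = InvRound(s_2, k_0) = 0xC4488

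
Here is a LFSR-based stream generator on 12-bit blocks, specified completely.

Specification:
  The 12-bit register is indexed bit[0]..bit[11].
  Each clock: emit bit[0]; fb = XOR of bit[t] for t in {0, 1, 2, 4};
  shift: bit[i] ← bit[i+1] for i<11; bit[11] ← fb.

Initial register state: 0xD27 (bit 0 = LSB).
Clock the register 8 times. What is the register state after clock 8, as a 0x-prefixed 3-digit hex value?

0x2FD

reg_0 = 0xD27
clock 1: out=1, reg = 0xE93
clock 2: out=1, reg = 0xF49
clock 3: out=1, reg = 0xFA4
clock 4: out=0, reg = 0xFD2
clock 5: out=0, reg = 0x7E9
clock 6: out=1, reg = 0xBF4
clock 7: out=0, reg = 0x5FA
clock 8: out=0, reg = 0x2FD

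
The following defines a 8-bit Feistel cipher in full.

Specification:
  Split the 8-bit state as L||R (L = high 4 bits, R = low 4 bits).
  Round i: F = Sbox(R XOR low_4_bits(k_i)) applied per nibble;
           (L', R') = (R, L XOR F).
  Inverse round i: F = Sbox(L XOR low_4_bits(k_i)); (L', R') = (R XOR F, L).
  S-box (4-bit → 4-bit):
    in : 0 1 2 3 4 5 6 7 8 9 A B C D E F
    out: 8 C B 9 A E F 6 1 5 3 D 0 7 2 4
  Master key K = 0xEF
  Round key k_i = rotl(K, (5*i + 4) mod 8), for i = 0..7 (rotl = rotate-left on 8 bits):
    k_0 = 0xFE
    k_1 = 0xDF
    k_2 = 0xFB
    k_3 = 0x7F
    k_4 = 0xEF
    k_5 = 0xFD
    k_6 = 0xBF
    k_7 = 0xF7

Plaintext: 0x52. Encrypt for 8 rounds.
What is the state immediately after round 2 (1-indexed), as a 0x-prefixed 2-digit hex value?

s_0 = plaintext = 0x52
s_1 = Round(s_0, k_0) = 0x25
s_2 = Round(s_1, k_1) = 0x51
s_3 = Round(s_2, k_2) = 0x16
s_4 = Round(s_3, k_3) = 0x64
s_5 = Round(s_4, k_4) = 0x4B
s_6 = Round(s_5, k_5) = 0xBB
s_7 = Round(s_6, k_6) = 0xB1
s_8 = Round(s_7, k_7) = 0x14

0x51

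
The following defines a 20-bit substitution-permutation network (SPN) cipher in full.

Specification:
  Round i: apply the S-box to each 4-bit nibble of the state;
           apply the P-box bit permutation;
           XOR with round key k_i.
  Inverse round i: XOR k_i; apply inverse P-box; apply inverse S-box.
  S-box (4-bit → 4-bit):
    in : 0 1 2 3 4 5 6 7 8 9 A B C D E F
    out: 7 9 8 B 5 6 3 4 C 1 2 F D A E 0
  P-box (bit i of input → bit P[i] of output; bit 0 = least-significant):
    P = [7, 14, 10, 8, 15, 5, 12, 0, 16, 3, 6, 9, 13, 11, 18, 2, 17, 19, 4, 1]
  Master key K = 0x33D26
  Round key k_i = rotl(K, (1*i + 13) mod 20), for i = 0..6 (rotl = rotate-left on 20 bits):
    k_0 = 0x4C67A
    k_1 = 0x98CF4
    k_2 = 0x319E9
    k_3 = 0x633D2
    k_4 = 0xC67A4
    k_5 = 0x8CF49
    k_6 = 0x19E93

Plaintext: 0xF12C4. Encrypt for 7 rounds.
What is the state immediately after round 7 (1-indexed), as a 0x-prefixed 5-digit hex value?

0x61978

s_0 = plaintext = 0xF12C4
s_1 = Round(s_0, k_0) = 0x470FF
s_2 = Round(s_1, k_1) = 0xE8CAC
s_3 = Round(s_2, k_2) = 0xE1E1F
s_4 = Round(s_3, k_3) = 0xE918D
s_5 = Round(s_4, k_4) = 0x514B7
s_6 = Round(s_5, k_5) = 0x17B3C
s_7 = Round(s_6, k_6) = 0x61978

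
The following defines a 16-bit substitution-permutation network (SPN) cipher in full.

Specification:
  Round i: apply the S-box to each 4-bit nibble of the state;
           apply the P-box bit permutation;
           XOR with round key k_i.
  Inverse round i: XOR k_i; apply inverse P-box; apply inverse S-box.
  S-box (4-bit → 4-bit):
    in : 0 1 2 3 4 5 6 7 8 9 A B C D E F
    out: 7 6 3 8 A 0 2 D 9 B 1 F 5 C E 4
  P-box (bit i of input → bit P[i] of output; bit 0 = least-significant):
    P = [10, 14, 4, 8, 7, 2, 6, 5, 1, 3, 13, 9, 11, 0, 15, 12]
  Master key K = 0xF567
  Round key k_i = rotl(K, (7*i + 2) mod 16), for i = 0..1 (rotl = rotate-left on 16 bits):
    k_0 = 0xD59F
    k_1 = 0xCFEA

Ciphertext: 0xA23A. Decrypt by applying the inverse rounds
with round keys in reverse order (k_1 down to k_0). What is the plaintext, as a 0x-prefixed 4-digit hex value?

0x8D11

s_0 = ciphertext = 0xA23A
s_1 = InvRound(s_0, k_1) = 0xAFCB
s_2 = InvRound(s_1, k_0) = 0x8D11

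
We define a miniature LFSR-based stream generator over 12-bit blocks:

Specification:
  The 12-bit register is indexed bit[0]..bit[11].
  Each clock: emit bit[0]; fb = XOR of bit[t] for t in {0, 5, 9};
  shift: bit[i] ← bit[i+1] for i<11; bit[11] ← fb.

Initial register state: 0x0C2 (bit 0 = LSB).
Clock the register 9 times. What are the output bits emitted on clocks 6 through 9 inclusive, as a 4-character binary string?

0110

reg_0 = 0x0C2
clock 1: out=0, reg = 0x061
clock 2: out=1, reg = 0x030
clock 3: out=0, reg = 0x818
clock 4: out=0, reg = 0x40C
clock 5: out=0, reg = 0x206
clock 6: out=0, reg = 0x903
clock 7: out=1, reg = 0xC81
clock 8: out=1, reg = 0xE40
clock 9: out=0, reg = 0xF20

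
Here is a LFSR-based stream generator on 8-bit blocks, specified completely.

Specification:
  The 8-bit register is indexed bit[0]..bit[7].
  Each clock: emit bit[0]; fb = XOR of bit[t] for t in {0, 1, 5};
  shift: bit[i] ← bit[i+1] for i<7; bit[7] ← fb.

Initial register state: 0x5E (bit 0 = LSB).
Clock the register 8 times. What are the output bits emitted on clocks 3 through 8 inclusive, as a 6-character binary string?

111010

reg_0 = 0x5E
clock 1: out=0, reg = 0xAF
clock 2: out=1, reg = 0xD7
clock 3: out=1, reg = 0x6B
clock 4: out=1, reg = 0xB5
clock 5: out=1, reg = 0x5A
clock 6: out=0, reg = 0xAD
clock 7: out=1, reg = 0x56
clock 8: out=0, reg = 0xAB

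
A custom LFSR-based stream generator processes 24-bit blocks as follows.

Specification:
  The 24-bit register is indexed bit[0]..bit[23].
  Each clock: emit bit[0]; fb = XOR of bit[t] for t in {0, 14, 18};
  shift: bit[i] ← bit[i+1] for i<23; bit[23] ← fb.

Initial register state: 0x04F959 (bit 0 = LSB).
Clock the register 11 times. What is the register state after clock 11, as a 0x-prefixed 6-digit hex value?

reg_0 = 0x04F959
clock 1: out=1, reg = 0x827CAC
clock 2: out=0, reg = 0xC13E56
clock 3: out=0, reg = 0x609F2B
clock 4: out=1, reg = 0xB04F95
clock 5: out=1, reg = 0x5827CA
clock 6: out=0, reg = 0x2C13E5
clock 7: out=1, reg = 0x1609F2
clock 8: out=0, reg = 0x8B04F9
clock 9: out=1, reg = 0xC5827C
clock 10: out=0, reg = 0xE2C13E
clock 11: out=0, reg = 0xF1609F

0xF1609F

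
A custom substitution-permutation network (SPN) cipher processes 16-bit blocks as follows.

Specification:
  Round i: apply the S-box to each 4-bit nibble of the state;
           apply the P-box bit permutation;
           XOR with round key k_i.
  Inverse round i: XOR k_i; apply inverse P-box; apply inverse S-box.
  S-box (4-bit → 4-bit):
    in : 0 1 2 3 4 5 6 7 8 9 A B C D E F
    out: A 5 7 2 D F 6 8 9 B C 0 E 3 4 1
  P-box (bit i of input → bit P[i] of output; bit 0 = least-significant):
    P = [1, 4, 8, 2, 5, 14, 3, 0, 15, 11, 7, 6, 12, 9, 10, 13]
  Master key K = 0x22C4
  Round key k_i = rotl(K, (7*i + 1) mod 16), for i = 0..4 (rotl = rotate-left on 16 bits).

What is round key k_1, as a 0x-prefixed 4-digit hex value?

K = 0x22C4
k_0 = rotl(K, (7*0+1) mod 16) = rotl(K, 1) = 0x4588
k_1 = rotl(K, (7*1+1) mod 16) = rotl(K, 8) = 0xC422

0xC422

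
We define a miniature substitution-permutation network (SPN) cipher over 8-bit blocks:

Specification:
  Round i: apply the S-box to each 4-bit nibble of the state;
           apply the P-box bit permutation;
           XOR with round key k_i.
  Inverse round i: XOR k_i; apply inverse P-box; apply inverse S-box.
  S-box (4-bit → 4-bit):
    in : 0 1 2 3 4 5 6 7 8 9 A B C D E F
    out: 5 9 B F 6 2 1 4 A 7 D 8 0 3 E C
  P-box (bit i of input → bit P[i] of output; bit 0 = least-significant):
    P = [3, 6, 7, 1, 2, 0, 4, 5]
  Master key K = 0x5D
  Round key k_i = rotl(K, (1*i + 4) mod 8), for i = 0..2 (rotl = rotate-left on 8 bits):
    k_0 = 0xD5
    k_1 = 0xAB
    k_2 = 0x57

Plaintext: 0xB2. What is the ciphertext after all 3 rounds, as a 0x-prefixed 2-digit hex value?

s_0 = plaintext = 0xB2
s_1 = Round(s_0, k_0) = 0xBF
s_2 = Round(s_1, k_1) = 0x09
s_3 = Round(s_2, k_2) = 0x8B

0x8B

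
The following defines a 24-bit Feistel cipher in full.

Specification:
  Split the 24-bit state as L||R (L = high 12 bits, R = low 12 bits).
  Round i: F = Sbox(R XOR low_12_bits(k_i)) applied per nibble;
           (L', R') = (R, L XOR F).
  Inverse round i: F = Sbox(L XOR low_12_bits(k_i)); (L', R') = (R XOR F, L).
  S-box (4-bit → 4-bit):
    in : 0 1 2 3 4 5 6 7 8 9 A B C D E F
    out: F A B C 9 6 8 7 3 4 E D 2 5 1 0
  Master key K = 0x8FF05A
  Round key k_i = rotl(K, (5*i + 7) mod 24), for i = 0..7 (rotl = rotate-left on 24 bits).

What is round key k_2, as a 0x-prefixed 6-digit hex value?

0xB51FE0

K = 0x8FF05A
k_0 = rotl(K, (5*0+7) mod 24) = rotl(K, 7) = 0xF82D47
k_1 = rotl(K, (5*1+7) mod 24) = rotl(K, 12) = 0x05A8FF
k_2 = rotl(K, (5*2+7) mod 24) = rotl(K, 17) = 0xB51FE0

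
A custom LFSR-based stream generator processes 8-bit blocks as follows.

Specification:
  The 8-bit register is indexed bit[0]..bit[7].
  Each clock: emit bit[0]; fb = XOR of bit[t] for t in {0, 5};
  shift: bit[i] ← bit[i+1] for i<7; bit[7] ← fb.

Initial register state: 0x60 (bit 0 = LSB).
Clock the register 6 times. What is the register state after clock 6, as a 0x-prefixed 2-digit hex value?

0xED

reg_0 = 0x60
clock 1: out=0, reg = 0xB0
clock 2: out=0, reg = 0xD8
clock 3: out=0, reg = 0x6C
clock 4: out=0, reg = 0xB6
clock 5: out=0, reg = 0xDB
clock 6: out=1, reg = 0xED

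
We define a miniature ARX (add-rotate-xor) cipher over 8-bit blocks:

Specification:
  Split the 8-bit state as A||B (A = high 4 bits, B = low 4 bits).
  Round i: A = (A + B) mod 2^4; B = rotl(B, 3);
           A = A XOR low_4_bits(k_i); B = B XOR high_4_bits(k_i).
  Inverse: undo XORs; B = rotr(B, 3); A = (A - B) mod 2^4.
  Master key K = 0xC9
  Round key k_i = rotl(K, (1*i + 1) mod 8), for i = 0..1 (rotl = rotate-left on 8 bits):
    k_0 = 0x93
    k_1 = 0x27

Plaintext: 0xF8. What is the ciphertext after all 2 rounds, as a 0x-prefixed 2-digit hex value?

s_0 = plaintext = 0xF8
s_1 = Round(s_0, k_0) = 0x4D
s_2 = Round(s_1, k_1) = 0x6C

0x6C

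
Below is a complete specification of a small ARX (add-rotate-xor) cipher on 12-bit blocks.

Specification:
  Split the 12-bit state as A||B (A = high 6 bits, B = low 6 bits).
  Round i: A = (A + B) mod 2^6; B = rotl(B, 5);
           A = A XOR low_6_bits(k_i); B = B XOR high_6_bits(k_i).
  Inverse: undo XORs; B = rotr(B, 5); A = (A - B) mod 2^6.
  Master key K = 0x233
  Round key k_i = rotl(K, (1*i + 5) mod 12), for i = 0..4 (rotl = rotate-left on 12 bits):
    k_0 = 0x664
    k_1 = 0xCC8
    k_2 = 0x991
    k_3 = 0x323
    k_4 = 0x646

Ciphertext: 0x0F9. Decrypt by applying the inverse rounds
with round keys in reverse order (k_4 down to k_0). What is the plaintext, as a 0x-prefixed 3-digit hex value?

s_0 = ciphertext = 0x0F9
s_1 = InvRound(s_0, k_4) = 0x101
s_2 = InvRound(s_1, k_3) = 0x35A
s_3 = InvRound(s_2, k_2) = 0x8F9
s_4 = InvRound(s_3, k_1) = 0x5D4
s_5 = InvRound(s_4, k_0) = 0x65A

0x65A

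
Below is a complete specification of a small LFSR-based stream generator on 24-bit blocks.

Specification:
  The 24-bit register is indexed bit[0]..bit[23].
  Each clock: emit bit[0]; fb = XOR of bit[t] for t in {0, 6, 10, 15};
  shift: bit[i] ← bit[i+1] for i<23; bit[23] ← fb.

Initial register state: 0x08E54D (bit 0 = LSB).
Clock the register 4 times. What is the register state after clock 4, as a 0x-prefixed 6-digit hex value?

0x008E54

reg_0 = 0x08E54D
clock 1: out=1, reg = 0x0472A6
clock 2: out=0, reg = 0x023953
clock 3: out=1, reg = 0x011CA9
clock 4: out=1, reg = 0x008E54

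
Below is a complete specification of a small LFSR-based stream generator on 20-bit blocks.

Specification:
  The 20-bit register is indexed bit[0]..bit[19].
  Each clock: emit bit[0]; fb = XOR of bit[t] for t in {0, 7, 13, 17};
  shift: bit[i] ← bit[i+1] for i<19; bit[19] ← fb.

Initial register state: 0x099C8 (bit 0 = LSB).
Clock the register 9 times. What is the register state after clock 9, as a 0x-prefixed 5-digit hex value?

0xA384C

reg_0 = 0x099C8
clock 1: out=0, reg = 0x84CE4
clock 2: out=0, reg = 0xC2672
clock 3: out=0, reg = 0xE1339
clock 4: out=1, reg = 0x7099C
clock 5: out=0, reg = 0x384CE
clock 6: out=0, reg = 0x1C267
clock 7: out=1, reg = 0x8E133
clock 8: out=1, reg = 0x47099
clock 9: out=1, reg = 0xA384C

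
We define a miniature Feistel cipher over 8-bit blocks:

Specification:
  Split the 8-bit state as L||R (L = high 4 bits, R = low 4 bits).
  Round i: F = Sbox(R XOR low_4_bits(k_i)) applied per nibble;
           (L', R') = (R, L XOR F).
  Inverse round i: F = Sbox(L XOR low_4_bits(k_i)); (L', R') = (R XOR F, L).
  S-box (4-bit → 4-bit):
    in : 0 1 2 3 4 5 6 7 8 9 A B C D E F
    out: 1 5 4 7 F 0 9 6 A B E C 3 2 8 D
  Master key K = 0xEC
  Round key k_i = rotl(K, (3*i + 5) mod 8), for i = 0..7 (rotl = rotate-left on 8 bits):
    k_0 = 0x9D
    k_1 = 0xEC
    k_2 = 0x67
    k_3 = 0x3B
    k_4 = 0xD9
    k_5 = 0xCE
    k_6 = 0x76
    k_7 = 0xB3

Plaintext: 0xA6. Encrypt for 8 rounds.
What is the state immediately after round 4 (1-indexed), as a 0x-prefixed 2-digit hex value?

s_0 = plaintext = 0xA6
s_1 = Round(s_0, k_0) = 0x66
s_2 = Round(s_1, k_1) = 0x68
s_3 = Round(s_2, k_2) = 0x8B
s_4 = Round(s_3, k_3) = 0xB9
s_5 = Round(s_4, k_4) = 0x9A
s_6 = Round(s_5, k_5) = 0xA6
s_7 = Round(s_6, k_6) = 0x6B
s_8 = Round(s_7, k_7) = 0xBC

0xB9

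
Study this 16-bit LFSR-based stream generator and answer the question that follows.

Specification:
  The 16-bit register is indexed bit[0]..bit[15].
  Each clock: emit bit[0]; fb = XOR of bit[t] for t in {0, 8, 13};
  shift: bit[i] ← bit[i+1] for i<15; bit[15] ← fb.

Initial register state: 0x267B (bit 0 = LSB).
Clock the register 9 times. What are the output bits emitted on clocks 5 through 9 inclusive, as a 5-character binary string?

reg_0 = 0x267B
clock 1: out=1, reg = 0x133D
clock 2: out=1, reg = 0x099E
clock 3: out=0, reg = 0x84CF
clock 4: out=1, reg = 0xC267
clock 5: out=1, reg = 0xE133
clock 6: out=1, reg = 0xF099
clock 7: out=1, reg = 0x784C
clock 8: out=0, reg = 0xBC26
clock 9: out=0, reg = 0xDE13

11100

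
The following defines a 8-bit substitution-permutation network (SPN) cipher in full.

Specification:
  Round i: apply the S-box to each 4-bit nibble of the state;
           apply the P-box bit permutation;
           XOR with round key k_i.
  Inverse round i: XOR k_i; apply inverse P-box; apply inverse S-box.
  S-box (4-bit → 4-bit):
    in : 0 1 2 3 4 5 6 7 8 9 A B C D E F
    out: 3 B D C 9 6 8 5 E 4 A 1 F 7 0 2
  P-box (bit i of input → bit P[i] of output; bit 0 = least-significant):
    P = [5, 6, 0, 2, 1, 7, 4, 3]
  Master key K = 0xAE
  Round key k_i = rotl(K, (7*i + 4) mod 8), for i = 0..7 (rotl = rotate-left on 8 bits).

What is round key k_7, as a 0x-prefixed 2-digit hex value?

0xD5

K = 0xAE
k_0 = rotl(K, (7*0+4) mod 8) = rotl(K, 4) = 0xEA
k_1 = rotl(K, (7*1+4) mod 8) = rotl(K, 3) = 0x75
k_2 = rotl(K, (7*2+4) mod 8) = rotl(K, 2) = 0xBA
k_3 = rotl(K, (7*3+4) mod 8) = rotl(K, 1) = 0x5D
k_4 = rotl(K, (7*4+4) mod 8) = rotl(K, 0) = 0xAE
k_5 = rotl(K, (7*5+4) mod 8) = rotl(K, 7) = 0x57
k_6 = rotl(K, (7*6+4) mod 8) = rotl(K, 6) = 0xAB
k_7 = rotl(K, (7*7+4) mod 8) = rotl(K, 5) = 0xD5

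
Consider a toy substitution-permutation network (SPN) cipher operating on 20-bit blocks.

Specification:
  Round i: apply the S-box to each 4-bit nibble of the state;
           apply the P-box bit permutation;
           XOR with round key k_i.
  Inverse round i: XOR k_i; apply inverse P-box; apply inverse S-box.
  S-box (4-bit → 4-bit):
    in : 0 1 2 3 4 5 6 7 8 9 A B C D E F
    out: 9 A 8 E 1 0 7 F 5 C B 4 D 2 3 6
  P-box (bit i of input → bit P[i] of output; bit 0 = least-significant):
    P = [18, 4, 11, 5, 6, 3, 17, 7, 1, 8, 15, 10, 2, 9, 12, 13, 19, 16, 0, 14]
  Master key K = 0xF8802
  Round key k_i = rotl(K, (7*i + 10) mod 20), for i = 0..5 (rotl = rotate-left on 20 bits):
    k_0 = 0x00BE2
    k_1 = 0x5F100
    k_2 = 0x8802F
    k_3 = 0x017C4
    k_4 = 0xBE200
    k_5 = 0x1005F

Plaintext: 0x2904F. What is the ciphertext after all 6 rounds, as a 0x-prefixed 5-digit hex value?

0xF76B9

s_0 = plaintext = 0x2904F
s_1 = Round(s_0, k_0) = 0x077B0
s_2 = Round(s_1, k_1) = 0xB0626
s_3 = Round(s_2, k_2) = 0xC29B8
s_4 = Round(s_3, k_3) = 0xEFBC5
s_5 = Round(s_4, k_4) = 0x070C0
s_6 = Round(s_5, k_5) = 0xF76B9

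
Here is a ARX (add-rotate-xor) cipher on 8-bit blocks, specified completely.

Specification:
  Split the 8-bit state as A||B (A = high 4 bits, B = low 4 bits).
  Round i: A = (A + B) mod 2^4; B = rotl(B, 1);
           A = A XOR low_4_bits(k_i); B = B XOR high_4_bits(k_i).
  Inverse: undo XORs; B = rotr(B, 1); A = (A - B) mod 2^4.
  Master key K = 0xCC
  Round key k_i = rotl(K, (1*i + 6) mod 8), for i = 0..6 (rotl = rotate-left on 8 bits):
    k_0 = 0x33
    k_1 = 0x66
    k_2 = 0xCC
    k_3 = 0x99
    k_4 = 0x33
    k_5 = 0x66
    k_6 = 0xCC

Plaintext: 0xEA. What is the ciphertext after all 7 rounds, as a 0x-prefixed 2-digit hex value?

0xC9

s_0 = plaintext = 0xEA
s_1 = Round(s_0, k_0) = 0xB6
s_2 = Round(s_1, k_1) = 0x7A
s_3 = Round(s_2, k_2) = 0xD9
s_4 = Round(s_3, k_3) = 0xFA
s_5 = Round(s_4, k_4) = 0xA6
s_6 = Round(s_5, k_5) = 0x6A
s_7 = Round(s_6, k_6) = 0xC9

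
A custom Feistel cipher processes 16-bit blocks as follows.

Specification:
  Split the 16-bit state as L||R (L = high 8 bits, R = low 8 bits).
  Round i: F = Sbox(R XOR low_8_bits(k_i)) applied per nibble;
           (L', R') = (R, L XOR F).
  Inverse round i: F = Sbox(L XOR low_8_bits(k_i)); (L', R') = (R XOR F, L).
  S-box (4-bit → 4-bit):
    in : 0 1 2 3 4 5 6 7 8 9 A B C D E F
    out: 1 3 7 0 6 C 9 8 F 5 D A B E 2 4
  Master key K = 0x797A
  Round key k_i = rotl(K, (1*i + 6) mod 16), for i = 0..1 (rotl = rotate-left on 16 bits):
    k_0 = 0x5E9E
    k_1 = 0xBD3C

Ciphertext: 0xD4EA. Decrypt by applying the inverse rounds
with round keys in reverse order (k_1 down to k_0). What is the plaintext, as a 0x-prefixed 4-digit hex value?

0x1EC5

s_0 = ciphertext = 0xD4EA
s_1 = InvRound(s_0, k_1) = 0xC5D4
s_2 = InvRound(s_1, k_0) = 0x1EC5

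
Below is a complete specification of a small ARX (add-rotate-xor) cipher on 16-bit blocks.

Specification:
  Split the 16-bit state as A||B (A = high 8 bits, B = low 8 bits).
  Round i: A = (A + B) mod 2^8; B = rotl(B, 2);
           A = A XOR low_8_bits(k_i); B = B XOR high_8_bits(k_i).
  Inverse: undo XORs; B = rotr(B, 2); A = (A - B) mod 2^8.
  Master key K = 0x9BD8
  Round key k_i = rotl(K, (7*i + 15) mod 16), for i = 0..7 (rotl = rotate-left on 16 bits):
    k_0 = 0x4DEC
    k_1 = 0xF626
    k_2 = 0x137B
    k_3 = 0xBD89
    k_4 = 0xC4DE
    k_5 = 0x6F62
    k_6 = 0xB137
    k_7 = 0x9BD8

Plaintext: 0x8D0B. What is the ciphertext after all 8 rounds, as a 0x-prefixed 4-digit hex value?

0xA95C

s_0 = plaintext = 0x8D0B
s_1 = Round(s_0, k_0) = 0x7461
s_2 = Round(s_1, k_1) = 0xF373
s_3 = Round(s_2, k_2) = 0x1DDE
s_4 = Round(s_3, k_3) = 0x72C6
s_5 = Round(s_4, k_4) = 0xE6DF
s_6 = Round(s_5, k_5) = 0xA710
s_7 = Round(s_6, k_6) = 0x80F1
s_8 = Round(s_7, k_7) = 0xA95C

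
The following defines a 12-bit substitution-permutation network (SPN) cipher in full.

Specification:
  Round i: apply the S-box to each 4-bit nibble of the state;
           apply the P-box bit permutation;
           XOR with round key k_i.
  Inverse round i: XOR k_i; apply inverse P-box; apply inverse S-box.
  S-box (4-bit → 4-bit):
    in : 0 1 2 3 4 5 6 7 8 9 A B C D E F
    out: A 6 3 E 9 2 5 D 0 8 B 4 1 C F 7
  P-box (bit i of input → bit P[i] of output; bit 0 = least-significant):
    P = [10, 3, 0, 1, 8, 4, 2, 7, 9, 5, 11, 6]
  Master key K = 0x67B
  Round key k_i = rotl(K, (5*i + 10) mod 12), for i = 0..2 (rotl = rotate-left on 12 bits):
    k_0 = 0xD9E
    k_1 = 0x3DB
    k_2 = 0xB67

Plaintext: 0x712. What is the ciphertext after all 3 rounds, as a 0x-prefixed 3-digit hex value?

0x108

s_0 = plaintext = 0x712
s_1 = Round(s_0, k_0) = 0x3C2
s_2 = Round(s_1, k_1) = 0xEB3
s_3 = Round(s_2, k_2) = 0x108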